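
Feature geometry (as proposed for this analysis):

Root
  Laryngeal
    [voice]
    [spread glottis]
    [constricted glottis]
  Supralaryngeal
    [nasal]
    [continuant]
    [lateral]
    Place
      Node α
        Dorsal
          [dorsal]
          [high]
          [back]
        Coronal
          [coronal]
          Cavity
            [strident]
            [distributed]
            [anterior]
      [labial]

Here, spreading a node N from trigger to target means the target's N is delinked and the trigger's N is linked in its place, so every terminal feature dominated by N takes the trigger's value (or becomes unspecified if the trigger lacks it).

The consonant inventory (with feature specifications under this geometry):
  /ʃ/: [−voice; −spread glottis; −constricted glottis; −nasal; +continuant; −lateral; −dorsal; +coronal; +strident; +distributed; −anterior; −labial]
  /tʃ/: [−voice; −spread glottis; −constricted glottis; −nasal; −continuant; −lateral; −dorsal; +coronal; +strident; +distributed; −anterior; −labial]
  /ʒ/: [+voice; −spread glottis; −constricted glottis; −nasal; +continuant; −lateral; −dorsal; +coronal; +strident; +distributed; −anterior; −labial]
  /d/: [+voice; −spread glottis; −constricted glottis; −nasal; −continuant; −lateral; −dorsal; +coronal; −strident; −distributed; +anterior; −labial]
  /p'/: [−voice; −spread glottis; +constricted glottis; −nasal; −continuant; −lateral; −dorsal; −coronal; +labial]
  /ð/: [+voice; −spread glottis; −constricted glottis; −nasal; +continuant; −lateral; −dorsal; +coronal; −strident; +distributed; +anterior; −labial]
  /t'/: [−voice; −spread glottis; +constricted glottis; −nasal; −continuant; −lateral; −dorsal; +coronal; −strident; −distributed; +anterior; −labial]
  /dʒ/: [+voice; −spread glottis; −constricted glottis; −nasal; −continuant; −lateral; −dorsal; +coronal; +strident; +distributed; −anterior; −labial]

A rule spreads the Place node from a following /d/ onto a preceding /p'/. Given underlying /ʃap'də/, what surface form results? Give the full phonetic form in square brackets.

[ʃat'də]

Place immediately or transitively dominates [dorsal], [high], [back], [coronal], [strident], [distributed], [anterior], [labial].
After delinking /p'/'s Place and linking /d/'s, the affected terminals become [−dorsal], [+coronal], [−strident], [−distributed], [+anterior], [−labial]; [voice], [spread glottis], [constricted glottis], … (outside Place) are retained from /p'/.
The resulting bundle matches /t'/ in the inventory; substituting it for /p'/ gives [ʃat'də].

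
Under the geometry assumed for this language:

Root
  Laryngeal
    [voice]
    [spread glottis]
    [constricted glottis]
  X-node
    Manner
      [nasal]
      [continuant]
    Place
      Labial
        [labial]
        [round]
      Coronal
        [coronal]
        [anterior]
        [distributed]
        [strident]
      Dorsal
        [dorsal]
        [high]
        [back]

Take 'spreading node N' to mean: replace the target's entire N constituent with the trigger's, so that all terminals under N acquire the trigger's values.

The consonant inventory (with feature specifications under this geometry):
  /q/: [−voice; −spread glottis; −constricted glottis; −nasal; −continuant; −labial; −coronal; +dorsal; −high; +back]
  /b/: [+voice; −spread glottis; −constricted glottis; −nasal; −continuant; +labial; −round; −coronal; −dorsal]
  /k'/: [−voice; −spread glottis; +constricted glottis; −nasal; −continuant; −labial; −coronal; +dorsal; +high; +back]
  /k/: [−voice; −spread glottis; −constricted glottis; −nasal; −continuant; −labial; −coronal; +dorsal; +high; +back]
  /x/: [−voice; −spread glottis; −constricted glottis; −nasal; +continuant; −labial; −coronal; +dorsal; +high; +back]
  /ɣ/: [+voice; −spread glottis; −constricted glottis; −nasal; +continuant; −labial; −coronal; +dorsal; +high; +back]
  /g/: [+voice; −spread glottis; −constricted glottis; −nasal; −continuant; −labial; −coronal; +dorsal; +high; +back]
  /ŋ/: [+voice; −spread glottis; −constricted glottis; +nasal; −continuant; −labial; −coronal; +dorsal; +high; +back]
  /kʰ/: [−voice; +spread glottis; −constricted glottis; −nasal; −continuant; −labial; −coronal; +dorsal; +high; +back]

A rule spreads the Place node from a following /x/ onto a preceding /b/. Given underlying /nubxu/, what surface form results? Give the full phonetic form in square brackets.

The Place node dominates the terminals [labial], [round], [coronal], [anterior], [distributed], [strident], [dorsal], [high], [back].
Spreading Place from /x/ onto /b/ replaces those values with /x/'s: [−labial], [−coronal], [+dorsal], [+high], [+back]. Features outside Place ([voice], [spread glottis], [constricted glottis], …) stay as in /b/.
The resulting bundle matches /g/ in the inventory; substituting it for /b/ gives [nugxu].

[nugxu]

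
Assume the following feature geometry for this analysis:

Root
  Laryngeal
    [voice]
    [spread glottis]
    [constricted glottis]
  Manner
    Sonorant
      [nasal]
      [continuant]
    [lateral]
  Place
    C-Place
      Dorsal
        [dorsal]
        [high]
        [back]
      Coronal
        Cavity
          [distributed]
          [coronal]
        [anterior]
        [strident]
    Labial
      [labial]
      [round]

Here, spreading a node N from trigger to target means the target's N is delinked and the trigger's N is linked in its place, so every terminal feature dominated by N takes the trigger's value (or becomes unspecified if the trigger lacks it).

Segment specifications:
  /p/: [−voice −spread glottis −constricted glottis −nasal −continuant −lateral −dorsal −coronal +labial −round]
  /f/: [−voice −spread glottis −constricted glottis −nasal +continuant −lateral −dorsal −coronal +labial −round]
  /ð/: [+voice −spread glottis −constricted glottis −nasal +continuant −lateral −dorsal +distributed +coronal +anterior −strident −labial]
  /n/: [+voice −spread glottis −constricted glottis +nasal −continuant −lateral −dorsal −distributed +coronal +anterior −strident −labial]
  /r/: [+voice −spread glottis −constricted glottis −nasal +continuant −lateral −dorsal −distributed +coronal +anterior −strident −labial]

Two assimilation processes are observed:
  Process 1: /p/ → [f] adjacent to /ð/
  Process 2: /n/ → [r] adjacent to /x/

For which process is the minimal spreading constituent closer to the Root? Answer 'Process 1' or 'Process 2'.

Process 1: the feature that changes is [continuant]; the minimal node is [continuant] (depth 3).
Process 2: the features that change are [nasal], [continuant]; the minimal node is Sonorant (depth 2).
Sonorant is closer to Root than [continuant], so Process 2 spreads the higher node.

Process 2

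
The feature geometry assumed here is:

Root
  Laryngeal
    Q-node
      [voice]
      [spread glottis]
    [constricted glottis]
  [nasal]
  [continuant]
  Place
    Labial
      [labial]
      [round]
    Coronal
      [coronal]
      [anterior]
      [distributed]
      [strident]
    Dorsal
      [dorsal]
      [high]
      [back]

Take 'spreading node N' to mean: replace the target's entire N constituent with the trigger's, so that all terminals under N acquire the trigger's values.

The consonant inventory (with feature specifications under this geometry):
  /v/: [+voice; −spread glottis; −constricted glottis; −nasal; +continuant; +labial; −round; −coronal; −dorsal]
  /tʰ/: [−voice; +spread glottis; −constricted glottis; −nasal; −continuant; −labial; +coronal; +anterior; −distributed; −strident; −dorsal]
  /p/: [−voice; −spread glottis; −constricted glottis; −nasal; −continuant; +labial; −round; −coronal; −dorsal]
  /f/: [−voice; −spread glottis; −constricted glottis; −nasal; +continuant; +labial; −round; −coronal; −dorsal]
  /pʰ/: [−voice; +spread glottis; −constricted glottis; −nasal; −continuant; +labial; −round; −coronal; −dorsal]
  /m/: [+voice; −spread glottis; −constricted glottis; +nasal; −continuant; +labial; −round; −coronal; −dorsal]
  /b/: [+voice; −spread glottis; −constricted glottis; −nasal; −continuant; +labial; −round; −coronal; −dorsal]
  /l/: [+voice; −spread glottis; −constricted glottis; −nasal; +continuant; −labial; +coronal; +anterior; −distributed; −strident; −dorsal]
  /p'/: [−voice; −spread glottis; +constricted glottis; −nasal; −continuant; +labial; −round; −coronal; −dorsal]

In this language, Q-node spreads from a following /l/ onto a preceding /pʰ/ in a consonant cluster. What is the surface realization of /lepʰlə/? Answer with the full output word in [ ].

[leblə]

Q-node immediately or transitively dominates [voice], [spread glottis].
After delinking /pʰ/'s Q-node and linking /l/'s, the affected terminals become [+voice], [−spread glottis]; [constricted glottis], [nasal], [continuant], … (outside Q-node) are retained from /pʰ/.
Among the inventory, only /b/ has exactly this specification, giving the surface form [leblə].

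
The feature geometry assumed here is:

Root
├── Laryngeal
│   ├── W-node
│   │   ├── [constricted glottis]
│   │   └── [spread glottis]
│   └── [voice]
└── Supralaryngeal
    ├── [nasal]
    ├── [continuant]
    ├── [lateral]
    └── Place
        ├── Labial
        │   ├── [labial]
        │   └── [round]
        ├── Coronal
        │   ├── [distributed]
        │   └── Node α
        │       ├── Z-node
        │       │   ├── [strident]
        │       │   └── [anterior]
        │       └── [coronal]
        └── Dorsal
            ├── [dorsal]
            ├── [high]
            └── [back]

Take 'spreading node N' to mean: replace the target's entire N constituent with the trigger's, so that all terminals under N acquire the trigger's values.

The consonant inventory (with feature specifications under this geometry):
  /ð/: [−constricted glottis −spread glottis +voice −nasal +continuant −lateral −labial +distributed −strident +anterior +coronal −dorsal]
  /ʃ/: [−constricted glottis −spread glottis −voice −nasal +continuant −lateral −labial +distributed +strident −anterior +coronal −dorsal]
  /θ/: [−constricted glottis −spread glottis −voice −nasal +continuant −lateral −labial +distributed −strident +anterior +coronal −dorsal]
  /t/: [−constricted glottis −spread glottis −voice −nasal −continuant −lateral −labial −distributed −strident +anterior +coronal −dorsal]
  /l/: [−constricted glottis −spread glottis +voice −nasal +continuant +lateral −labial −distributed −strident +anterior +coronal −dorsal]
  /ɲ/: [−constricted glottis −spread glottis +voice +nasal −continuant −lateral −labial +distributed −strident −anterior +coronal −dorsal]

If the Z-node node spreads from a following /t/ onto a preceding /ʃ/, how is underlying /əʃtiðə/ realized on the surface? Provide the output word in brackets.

Terminals under Z-node in this geometry: [strident], [anterior].
Spreading Z-node from /t/ onto /ʃ/ replaces those values with /t/'s: [−strident], [+anterior]. Features outside Z-node ([constricted glottis], [spread glottis], [voice], …) stay as in /ʃ/.
Among the inventory, only /θ/ has exactly this specification, giving the surface form [əθtiðə].

[əθtiðə]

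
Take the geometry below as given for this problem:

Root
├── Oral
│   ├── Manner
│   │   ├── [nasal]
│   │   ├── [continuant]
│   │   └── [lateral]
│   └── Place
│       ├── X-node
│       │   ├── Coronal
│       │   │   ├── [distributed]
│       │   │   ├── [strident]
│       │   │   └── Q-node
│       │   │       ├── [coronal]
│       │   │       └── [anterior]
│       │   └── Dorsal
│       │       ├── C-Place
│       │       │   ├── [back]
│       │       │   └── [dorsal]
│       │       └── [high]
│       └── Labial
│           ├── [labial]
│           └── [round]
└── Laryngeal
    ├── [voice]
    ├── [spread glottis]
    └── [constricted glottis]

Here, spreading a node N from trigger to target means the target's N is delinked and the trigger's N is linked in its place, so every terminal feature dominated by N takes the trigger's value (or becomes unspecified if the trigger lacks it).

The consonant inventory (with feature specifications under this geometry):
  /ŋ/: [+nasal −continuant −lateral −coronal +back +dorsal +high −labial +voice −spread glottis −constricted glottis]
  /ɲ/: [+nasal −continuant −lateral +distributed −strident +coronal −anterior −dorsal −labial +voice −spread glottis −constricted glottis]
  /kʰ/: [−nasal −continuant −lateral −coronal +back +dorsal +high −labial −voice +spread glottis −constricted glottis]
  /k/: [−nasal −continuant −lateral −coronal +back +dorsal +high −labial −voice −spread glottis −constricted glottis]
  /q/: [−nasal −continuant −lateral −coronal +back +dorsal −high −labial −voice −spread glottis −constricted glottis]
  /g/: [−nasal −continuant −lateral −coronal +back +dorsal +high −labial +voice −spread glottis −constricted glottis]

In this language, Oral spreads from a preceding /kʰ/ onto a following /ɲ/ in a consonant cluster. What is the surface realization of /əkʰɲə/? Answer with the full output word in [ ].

Terminals under Oral in this geometry: [nasal], [continuant], [lateral], [distributed], [strident], [coronal], [anterior], [back], [dorsal], [high], [labial], [round].
Spreading Oral from /kʰ/ onto /ɲ/ replaces those values with /kʰ/'s: [−nasal], [−continuant], [−lateral], [−coronal], [+back], [+dorsal], [+high], [−labial]. Features outside Oral ([voice], [spread glottis], [constricted glottis]) stay as in /ɲ/.
The resulting bundle matches /g/ in the inventory; substituting it for /ɲ/ gives [əkʰgə].

[əkʰgə]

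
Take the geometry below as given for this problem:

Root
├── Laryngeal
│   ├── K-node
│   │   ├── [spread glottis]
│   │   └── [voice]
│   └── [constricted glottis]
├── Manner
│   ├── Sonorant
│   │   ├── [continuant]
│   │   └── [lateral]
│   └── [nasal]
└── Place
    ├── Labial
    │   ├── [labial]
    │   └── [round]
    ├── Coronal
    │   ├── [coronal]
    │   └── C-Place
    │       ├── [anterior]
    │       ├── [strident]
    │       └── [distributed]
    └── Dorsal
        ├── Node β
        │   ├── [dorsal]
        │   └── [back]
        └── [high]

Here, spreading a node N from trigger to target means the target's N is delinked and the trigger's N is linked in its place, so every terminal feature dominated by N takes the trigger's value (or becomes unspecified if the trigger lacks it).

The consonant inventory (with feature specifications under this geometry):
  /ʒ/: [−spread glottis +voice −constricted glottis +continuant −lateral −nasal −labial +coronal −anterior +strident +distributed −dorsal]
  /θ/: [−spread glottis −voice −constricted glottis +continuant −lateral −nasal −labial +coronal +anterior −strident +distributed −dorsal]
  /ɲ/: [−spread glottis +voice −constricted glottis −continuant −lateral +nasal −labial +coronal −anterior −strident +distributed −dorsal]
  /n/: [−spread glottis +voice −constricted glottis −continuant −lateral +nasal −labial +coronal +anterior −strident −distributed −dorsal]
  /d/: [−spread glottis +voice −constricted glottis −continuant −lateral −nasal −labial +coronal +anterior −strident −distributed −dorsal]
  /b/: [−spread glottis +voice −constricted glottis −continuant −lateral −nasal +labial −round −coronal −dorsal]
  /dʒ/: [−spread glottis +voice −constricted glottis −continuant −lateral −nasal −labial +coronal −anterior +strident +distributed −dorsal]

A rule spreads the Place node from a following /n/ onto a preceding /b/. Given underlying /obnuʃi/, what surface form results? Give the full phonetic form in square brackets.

The Place node dominates the terminals [labial], [round], [coronal], [anterior], [strident], [distributed], [dorsal], [back], [high].
After delinking /b/'s Place and linking /n/'s, the affected terminals become [−labial], [+coronal], [+anterior], [−strident], [−distributed], [−dorsal]; [spread glottis], [voice], [constricted glottis], … (outside Place) are retained from /b/.
The resulting bundle matches /d/ in the inventory; substituting it for /b/ gives [odnuʃi].

[odnuʃi]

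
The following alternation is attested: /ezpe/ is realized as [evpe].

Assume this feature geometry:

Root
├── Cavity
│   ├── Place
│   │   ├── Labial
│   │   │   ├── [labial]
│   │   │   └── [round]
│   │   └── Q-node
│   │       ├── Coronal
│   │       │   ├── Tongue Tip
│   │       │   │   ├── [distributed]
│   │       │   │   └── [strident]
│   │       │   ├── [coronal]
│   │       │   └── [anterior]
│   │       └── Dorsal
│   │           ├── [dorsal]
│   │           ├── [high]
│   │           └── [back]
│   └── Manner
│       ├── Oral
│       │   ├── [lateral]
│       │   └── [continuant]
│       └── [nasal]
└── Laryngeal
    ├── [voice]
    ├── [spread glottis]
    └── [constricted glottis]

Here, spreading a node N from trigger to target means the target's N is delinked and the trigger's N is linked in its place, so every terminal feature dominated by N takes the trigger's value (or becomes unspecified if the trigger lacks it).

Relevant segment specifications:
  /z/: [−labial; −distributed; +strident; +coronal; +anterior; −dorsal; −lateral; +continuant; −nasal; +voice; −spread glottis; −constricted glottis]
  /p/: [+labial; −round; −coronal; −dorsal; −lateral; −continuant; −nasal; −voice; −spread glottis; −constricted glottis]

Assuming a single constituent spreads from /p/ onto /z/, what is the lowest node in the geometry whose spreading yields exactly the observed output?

/z/ and [v] differ in [labial], [round], [coronal], [anterior], [distributed], [strident]; every other specified feature is identical.
The smallest constituent containing every changed terminal is Place — each of its daughters lacks at least one of the affected features.
If Place spreads, every terminal under it takes /p/'s value, producing [v] as observed.
Had Cavity or a higher node spread, [continuant] would have taken /p/'s value; it stays as in /z/, confirming the spreading constituent is exactly Place.

Place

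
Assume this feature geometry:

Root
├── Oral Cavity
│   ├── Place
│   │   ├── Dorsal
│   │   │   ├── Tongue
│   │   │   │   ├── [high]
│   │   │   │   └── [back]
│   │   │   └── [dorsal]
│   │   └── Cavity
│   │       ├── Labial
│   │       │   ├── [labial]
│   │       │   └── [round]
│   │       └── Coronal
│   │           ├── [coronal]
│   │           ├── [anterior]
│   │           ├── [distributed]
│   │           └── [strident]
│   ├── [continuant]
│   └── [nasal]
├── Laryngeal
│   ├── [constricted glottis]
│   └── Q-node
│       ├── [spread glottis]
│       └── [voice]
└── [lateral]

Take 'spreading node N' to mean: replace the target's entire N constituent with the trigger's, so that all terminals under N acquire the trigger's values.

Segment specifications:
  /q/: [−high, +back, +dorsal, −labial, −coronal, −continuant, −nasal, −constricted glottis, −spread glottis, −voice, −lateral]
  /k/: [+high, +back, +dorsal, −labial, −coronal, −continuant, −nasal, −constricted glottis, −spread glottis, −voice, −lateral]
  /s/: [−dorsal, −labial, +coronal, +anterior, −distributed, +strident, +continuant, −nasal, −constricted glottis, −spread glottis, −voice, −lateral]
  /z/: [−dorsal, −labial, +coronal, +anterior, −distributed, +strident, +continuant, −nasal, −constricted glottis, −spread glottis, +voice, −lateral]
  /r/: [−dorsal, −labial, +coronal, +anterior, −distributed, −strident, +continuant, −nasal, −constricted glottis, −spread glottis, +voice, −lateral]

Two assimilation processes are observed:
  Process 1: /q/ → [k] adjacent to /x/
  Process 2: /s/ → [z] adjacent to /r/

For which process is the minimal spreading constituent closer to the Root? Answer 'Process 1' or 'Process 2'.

Process 1 alters [high]; the lowest dominating node is [high] (depth 5 from Root).
Process 2: the feature that changes is [voice]; the minimal node is [voice] (depth 3).
[voice] (depth 3) sits above [high] (depth 5), making Process 2 the one with the higher spreading node.

Process 2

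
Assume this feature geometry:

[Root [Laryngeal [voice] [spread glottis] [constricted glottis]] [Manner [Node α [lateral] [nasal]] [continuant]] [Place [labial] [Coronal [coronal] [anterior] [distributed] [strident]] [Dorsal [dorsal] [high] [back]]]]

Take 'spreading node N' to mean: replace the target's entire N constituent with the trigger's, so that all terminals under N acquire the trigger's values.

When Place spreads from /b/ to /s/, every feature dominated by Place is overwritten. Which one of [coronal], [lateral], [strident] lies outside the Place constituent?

[lateral]

The terminals dominated by Place are [labial], [coronal], [anterior], [distributed], [strident], [dorsal], [high], [back].
Of the listed options, [coronal], [strident] are among these and would be overwritten by spreading Place.
[lateral] attaches under Node α, not under Place, so /s/ retains its own value for [lateral].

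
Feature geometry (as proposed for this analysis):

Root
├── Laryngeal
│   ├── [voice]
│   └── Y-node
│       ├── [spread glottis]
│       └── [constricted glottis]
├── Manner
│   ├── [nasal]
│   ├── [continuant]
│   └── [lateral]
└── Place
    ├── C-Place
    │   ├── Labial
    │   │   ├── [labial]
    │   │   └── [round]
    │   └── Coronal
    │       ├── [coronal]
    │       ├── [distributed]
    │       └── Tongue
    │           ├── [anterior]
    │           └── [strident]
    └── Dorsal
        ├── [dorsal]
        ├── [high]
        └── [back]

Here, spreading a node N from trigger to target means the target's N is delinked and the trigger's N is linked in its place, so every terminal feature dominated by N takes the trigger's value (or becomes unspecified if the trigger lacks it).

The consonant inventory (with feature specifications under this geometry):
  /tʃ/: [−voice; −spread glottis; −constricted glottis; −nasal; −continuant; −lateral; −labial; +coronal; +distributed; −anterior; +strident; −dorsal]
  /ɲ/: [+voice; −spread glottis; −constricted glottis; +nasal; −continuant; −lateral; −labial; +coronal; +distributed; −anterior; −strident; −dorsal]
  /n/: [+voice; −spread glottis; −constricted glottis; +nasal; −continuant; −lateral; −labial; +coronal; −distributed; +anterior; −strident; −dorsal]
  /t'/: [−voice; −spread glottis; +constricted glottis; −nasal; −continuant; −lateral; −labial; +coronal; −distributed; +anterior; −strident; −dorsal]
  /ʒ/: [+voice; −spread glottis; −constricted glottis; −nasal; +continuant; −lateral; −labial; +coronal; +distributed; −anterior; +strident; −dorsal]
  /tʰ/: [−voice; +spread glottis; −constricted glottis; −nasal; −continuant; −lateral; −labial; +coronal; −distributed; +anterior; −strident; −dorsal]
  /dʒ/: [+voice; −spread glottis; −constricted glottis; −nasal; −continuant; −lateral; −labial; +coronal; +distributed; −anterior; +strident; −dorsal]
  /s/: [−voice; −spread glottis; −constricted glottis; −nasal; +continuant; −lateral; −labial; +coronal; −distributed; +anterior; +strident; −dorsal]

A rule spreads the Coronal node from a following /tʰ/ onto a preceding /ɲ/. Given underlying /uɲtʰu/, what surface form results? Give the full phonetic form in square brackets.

[untʰu]

Coronal immediately or transitively dominates [coronal], [distributed], [anterior], [strident].
Spreading Coronal from /tʰ/ onto /ɲ/ replaces those values with /tʰ/'s: [+coronal], [−distributed], [+anterior], [−strident]. Features outside Coronal ([voice], [spread glottis], [constricted glottis], …) stay as in /ɲ/.
Among the inventory, only /n/ has exactly this specification, giving the surface form [untʰu].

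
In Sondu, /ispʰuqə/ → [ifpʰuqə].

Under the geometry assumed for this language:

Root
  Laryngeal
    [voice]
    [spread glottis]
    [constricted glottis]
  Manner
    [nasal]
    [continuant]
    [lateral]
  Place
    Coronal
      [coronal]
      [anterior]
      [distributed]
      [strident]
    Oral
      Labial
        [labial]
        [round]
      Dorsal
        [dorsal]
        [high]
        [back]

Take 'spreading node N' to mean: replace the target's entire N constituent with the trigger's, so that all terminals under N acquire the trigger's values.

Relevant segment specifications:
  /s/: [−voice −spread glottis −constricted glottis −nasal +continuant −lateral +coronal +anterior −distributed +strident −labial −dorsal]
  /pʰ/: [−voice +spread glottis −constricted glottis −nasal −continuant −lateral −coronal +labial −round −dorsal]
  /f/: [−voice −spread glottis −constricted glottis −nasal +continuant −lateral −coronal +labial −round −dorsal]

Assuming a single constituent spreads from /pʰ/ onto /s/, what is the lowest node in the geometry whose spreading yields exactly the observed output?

Place

Comparing /s/ with its surface form [f], the features that change are [labial], [round], [coronal], [anterior], [distributed], [strident].
Tracing each changed feature up the tree, the paths first meet at Place; any lower node misses at least one of them.
Delinking /s/'s Place and associating /pʰ/'s Place gives precisely the feature bundle of [f].
Since [continuant], [spread glottis] are preserved even though /pʰ/ disagrees there, no node above Place spread.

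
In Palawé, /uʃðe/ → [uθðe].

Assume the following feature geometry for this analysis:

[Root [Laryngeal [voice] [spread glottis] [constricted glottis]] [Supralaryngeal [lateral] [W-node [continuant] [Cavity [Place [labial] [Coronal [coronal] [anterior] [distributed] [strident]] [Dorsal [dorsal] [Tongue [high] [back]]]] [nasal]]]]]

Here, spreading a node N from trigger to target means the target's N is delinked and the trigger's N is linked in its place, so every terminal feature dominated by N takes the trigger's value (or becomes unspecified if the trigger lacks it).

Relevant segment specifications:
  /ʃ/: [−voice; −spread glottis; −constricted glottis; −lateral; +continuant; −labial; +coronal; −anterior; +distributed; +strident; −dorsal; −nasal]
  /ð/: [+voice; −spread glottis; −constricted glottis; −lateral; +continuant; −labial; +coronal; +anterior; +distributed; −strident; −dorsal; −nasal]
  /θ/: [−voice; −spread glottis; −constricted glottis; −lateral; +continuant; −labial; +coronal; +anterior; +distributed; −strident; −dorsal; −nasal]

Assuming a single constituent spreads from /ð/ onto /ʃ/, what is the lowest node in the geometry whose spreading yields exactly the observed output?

Coronal

Feature comparison: [anterior], [strident] differ between /ʃ/ and [θ]; the remaining terminals match.
These terminals are all dominated by Coronal, and no proper subconstituent of Coronal covers them all; Coronal is their lowest common ancestor.
If Coronal spreads, every terminal under it takes /ð/'s value, producing [θ] as observed.
[voice], a feature on which the two segments disagree outside Coronal, is unchanged — nothing dominating it spread, and Coronal is the minimal sufficient constituent.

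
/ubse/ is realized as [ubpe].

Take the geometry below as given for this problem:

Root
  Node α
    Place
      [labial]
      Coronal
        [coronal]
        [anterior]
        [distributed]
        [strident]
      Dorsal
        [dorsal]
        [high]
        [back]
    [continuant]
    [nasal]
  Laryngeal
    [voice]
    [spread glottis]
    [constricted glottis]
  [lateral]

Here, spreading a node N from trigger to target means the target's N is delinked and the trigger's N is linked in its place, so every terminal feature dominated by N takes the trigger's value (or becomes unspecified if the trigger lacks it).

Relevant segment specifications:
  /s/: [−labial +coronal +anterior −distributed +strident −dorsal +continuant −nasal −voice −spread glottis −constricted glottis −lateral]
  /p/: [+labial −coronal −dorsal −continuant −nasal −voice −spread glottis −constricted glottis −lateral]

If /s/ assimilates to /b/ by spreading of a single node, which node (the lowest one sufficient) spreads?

Feature comparison: [continuant], [labial], [coronal], [anterior], [distributed], [strident] differ between /s/ and [p]; the remaining terminals match.
In this geometry the lowest node dominating all of them is Node α: every daughter of Node α dominates only a proper subset, so no lower node suffices.
If Node α spreads, every terminal under it takes /b/'s value, producing [p] as observed.
[voice] — on which /b/ differs from /s/ — is unchanged, so Root cannot have spread; the constituent is no larger than Node α.

Node α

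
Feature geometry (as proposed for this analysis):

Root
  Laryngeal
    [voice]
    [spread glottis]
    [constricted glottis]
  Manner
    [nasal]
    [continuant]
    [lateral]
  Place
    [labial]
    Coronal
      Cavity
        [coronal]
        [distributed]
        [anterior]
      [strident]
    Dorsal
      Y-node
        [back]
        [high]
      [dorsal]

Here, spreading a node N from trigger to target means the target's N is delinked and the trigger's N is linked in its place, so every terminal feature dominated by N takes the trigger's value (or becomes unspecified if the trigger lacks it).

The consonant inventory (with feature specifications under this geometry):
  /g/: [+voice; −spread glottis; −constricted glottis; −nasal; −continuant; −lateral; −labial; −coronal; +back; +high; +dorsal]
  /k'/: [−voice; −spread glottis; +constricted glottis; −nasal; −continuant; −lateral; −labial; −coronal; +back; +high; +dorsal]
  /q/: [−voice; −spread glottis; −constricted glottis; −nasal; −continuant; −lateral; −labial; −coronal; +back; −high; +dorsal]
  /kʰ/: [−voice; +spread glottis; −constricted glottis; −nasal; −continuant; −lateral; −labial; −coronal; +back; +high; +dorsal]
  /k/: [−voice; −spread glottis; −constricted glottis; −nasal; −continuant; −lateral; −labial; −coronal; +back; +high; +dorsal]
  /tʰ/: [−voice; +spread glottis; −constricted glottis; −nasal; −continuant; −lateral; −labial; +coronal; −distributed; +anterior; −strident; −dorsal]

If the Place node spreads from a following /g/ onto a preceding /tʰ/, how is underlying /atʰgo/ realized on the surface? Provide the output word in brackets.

Terminals under Place in this geometry: [labial], [coronal], [distributed], [anterior], [strident], [back], [high], [dorsal].
Spreading Place from /g/ onto /tʰ/ replaces those values with /g/'s: [−labial], [−coronal], [+back], [+high], [+dorsal]. Features outside Place ([voice], [spread glottis], [constricted glottis], …) stay as in /tʰ/.
This feature bundle is that of [kʰ], so /atʰgo/ surfaces as [akʰgo].

[akʰgo]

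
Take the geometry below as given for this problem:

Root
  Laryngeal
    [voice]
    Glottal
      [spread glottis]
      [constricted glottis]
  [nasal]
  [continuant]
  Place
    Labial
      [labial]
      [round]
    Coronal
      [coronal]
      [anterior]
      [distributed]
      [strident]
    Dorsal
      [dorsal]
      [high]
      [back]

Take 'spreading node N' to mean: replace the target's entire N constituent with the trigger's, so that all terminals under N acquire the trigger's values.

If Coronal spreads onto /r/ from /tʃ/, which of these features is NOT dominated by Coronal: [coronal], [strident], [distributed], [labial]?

Under this geometry, Coronal contains [coronal], [anterior], [distributed], [strident].
Spreading Coronal replaces [coronal], [strident], [distributed] with the trigger's values, since each sits inside the Coronal constituent.
[labial] is not within the Coronal subtree (it hangs from Labial), so /r/'s [labial] value survives.

[labial]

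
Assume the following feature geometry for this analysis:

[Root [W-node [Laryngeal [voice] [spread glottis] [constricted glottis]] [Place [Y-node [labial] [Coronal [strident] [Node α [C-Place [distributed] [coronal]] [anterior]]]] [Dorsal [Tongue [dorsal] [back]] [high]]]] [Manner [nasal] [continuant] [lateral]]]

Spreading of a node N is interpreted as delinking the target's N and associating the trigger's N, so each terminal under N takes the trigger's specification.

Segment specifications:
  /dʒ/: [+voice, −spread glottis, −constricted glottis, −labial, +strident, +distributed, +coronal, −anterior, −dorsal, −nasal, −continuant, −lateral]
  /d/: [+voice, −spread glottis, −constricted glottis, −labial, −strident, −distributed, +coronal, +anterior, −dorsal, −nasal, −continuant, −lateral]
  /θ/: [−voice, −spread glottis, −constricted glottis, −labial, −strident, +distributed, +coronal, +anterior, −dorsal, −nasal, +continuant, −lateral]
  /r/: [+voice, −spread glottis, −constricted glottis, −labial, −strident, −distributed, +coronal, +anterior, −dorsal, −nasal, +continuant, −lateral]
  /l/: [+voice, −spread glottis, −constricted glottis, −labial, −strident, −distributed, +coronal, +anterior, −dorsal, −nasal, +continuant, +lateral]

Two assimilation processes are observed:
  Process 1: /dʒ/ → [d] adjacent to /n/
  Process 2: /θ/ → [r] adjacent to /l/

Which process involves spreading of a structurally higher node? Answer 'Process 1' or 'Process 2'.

Process 2

Process 1 alters [anterior], [distributed], [strident]; the lowest common ancestor is Coronal (depth 4 from Root).
Process 2 alters [voice], [distributed]; the lowest common ancestor is W-node (depth 1 from Root).
Depth 1 < depth 4; Process 2 involves the structurally higher constituent W-node.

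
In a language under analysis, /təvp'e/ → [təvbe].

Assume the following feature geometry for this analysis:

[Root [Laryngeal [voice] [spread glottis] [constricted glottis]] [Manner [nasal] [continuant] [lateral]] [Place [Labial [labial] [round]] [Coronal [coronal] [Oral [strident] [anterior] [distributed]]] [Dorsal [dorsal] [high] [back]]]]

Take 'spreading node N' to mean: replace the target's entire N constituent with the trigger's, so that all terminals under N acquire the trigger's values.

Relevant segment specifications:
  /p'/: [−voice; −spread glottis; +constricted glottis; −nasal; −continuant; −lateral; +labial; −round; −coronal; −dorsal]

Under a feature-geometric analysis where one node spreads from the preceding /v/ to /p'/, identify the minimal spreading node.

Comparing /p'/ with its surface form [b], the features that change are [voice], [constricted glottis].
These terminals are all dominated by Laryngeal, and no proper subconstituent of Laryngeal covers them all; Laryngeal is their lowest common ancestor.
Spreading Laryngeal from /v/ overwrites each of those terminals with /v/'s values, yielding exactly [b].
Had Root spread, [continuant] would have taken /v/'s value; it stays as in /p'/, confirming the spreading constituent is exactly Laryngeal.

Laryngeal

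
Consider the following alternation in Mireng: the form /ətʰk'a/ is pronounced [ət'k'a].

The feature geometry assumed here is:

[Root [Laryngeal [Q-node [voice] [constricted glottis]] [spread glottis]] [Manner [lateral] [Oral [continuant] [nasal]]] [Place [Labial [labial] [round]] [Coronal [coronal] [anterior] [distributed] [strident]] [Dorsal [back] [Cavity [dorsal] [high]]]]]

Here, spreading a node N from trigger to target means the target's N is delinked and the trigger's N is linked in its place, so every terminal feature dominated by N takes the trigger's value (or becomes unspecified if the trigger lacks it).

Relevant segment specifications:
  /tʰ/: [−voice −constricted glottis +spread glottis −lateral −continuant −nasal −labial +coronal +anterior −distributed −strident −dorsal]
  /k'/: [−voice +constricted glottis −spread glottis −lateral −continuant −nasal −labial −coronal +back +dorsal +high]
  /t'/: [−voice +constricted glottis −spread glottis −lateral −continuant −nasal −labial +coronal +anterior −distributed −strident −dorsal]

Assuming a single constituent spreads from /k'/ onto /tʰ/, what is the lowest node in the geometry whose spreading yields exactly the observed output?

Laryngeal

/tʰ/ and [t'] differ in [spread glottis], [constricted glottis]; every other specified feature is identical.
In this geometry the lowest node dominating all of them is Laryngeal: every daughter of Laryngeal dominates only a proper subset, so no lower node suffices.
If Laryngeal spreads, every terminal under it takes /k'/'s value, producing [t'] as observed.
Since [coronal], [dorsal] are preserved even though /k'/ disagrees there, no node above Laryngeal spread.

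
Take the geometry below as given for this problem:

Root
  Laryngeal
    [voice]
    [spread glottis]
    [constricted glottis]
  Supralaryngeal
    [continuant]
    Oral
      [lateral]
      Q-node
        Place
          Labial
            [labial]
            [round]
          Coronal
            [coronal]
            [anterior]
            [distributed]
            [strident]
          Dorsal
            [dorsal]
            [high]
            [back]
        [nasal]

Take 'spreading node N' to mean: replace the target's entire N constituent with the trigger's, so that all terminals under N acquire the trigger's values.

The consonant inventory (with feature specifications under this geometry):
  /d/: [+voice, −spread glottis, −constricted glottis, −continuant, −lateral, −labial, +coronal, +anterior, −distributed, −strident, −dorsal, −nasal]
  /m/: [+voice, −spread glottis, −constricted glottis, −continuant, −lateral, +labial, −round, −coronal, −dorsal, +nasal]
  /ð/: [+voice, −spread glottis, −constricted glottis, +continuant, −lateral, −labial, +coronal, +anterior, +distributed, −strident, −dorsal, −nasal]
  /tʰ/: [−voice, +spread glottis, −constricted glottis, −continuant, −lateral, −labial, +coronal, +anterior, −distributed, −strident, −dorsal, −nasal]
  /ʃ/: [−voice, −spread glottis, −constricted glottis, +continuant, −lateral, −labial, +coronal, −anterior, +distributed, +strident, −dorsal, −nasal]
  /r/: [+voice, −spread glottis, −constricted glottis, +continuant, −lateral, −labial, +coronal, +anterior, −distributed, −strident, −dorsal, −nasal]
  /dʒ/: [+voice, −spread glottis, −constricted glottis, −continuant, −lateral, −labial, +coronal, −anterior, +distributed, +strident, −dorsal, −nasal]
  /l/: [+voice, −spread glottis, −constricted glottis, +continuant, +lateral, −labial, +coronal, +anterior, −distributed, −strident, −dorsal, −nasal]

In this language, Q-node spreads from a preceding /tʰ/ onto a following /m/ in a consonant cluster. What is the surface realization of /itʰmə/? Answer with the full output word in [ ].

[itʰdə]

The Q-node node dominates the terminals [labial], [round], [coronal], [anterior], [distributed], [strident], [dorsal], [high], [back], [nasal].
After delinking /m/'s Q-node and linking /tʰ/'s, the affected terminals become [−labial], [+coronal], [+anterior], [−distributed], [−strident], [−dorsal], [−nasal]; [voice], [spread glottis], [constricted glottis], … (outside Q-node) are retained from /m/.
The resulting bundle matches /d/ in the inventory; substituting it for /m/ gives [itʰdə].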